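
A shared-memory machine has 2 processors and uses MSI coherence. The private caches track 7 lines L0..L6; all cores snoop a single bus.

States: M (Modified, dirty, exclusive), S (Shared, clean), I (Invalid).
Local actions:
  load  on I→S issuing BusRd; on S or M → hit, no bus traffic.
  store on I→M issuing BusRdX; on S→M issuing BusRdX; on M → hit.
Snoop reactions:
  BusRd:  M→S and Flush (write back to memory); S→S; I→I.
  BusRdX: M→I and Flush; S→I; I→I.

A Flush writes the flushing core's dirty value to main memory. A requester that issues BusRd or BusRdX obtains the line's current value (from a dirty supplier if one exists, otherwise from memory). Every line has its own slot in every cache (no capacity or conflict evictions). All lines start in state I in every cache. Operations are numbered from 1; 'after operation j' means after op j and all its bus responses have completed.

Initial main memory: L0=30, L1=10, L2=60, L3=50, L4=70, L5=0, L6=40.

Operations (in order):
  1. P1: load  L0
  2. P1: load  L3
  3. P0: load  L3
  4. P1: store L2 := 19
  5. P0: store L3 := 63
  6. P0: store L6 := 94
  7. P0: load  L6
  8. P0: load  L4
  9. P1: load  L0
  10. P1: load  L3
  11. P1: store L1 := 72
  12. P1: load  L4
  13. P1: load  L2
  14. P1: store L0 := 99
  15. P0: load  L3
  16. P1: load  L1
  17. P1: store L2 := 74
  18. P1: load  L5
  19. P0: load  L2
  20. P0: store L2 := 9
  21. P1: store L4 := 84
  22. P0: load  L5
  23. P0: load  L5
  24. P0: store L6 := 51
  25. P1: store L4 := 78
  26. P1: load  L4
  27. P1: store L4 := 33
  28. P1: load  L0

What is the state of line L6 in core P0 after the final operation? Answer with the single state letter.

1. P1: load  L0  bus=[BusRd]  L0: P0=I P1=S  mem[L0]=30
2. P1: load  L3  bus=[BusRd]  L3: P0=I P1=S  mem[L3]=50
3. P0: load  L3  bus=[BusRd]  L3: P0=S P1=S  mem[L3]=50
4. P1: store L2 := 19  bus=[BusRdX]  L2: P0=I P1=M  mem[L2]=60
5. P0: store L3 := 63  bus=[BusRdX]  L3: P0=M P1=I  mem[L3]=50
6. P0: store L6 := 94  bus=[BusRdX]  L6: P0=M P1=I  mem[L6]=40
7. P0: load  L6  bus=[-]  L6: P0=M P1=I  mem[L6]=40
8. P0: load  L4  bus=[BusRd]  L4: P0=S P1=I  mem[L4]=70
9. P1: load  L0  bus=[-]  L0: P0=I P1=S  mem[L0]=30
10. P1: load  L3  bus=[BusRd,Flush]  L3: P0=S P1=S  mem[L3]=63
11. P1: store L1 := 72  bus=[BusRdX]  L1: P0=I P1=M  mem[L1]=10
12. P1: load  L4  bus=[BusRd]  L4: P0=S P1=S  mem[L4]=70
13. P1: load  L2  bus=[-]  L2: P0=I P1=M  mem[L2]=60
14. P1: store L0 := 99  bus=[BusRdX]  L0: P0=I P1=M  mem[L0]=30
15. P0: load  L3  bus=[-]  L3: P0=S P1=S  mem[L3]=63
16. P1: load  L1  bus=[-]  L1: P0=I P1=M  mem[L1]=10
17. P1: store L2 := 74  bus=[-]  L2: P0=I P1=M  mem[L2]=60
18. P1: load  L5  bus=[BusRd]  L5: P0=I P1=S  mem[L5]=0
19. P0: load  L2  bus=[BusRd,Flush]  L2: P0=S P1=S  mem[L2]=74
20. P0: store L2 := 9  bus=[BusRdX]  L2: P0=M P1=I  mem[L2]=74
21. P1: store L4 := 84  bus=[BusRdX]  L4: P0=I P1=M  mem[L4]=70
22. P0: load  L5  bus=[BusRd]  L5: P0=S P1=S  mem[L5]=0
23. P0: load  L5  bus=[-]  L5: P0=S P1=S  mem[L5]=0
24. P0: store L6 := 51  bus=[-]  L6: P0=M P1=I  mem[L6]=40
25. P1: store L4 := 78  bus=[-]  L4: P0=I P1=M  mem[L4]=70
26. P1: load  L4  bus=[-]  L4: P0=I P1=M  mem[L4]=70
27. P1: store L4 := 33  bus=[-]  L4: P0=I P1=M  mem[L4]=70
28. P1: load  L0  bus=[-]  L0: P0=I P1=M  mem[L0]=30

state = M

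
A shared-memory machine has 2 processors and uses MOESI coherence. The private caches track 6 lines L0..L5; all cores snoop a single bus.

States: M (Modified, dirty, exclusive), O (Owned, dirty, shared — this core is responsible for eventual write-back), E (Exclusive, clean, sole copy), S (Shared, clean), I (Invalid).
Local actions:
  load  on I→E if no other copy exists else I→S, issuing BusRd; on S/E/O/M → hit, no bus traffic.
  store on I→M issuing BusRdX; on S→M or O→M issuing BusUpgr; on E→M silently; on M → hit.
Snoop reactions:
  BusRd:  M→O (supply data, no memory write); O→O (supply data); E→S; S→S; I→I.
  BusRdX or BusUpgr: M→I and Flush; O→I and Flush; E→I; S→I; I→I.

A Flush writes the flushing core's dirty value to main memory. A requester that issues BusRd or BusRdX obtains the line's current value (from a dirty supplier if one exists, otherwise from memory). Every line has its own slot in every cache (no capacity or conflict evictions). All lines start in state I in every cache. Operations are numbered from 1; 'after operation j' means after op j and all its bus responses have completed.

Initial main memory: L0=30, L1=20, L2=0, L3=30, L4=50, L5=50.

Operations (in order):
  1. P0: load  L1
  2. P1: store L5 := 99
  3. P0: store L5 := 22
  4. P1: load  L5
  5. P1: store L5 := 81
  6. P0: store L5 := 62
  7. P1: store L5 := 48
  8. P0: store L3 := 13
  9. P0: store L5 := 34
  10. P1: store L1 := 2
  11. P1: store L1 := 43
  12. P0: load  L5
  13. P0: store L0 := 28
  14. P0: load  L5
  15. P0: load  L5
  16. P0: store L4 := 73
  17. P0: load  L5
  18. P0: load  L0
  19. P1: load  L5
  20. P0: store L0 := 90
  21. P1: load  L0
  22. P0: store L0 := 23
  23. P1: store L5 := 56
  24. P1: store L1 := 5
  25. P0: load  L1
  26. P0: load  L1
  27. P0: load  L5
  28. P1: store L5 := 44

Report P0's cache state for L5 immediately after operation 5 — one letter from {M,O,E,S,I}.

state = I

step 1: P0: load  L1  ⟶  EI  (L1)  txn=BusRd  M[L1]=20
step 2: P1: store L5 := 99  ⟶  IM  (L5)  txn=BusRdX  M[L5]=50
step 3: P0: store L5 := 22  ⟶  MI  (L5)  txn=BusRdX+Flush  M[L5]=99
step 4: P1: load  L5  ⟶  OS  (L5)  txn=BusRd  M[L5]=99
step 5: P1: store L5 := 81  ⟶  IM  (L5)  txn=BusUpgr+Flush  M[L5]=22
step 6: P0: store L5 := 62  ⟶  MI  (L5)  txn=BusRdX+Flush  M[L5]=81
step 7: P1: store L5 := 48  ⟶  IM  (L5)  txn=BusRdX+Flush  M[L5]=62
step 8: P0: store L3 := 13  ⟶  MI  (L3)  txn=BusRdX  M[L3]=30
step 9: P0: store L5 := 34  ⟶  MI  (L5)  txn=BusRdX+Flush  M[L5]=48
step 10: P1: store L1 := 2  ⟶  IM  (L1)  txn=BusRdX  M[L1]=20
step 11: P1: store L1 := 43  ⟶  IM  (L1)  txn=∅  M[L1]=20
step 12: P0: load  L5  ⟶  MI  (L5)  txn=∅  M[L5]=48
step 13: P0: store L0 := 28  ⟶  MI  (L0)  txn=BusRdX  M[L0]=30
step 14: P0: load  L5  ⟶  MI  (L5)  txn=∅  M[L5]=48
step 15: P0: load  L5  ⟶  MI  (L5)  txn=∅  M[L5]=48
step 16: P0: store L4 := 73  ⟶  MI  (L4)  txn=BusRdX  M[L4]=50
step 17: P0: load  L5  ⟶  MI  (L5)  txn=∅  M[L5]=48
step 18: P0: load  L0  ⟶  MI  (L0)  txn=∅  M[L0]=30
step 19: P1: load  L5  ⟶  OS  (L5)  txn=BusRd  M[L5]=48
step 20: P0: store L0 := 90  ⟶  MI  (L0)  txn=∅  M[L0]=30
step 21: P1: load  L0  ⟶  OS  (L0)  txn=BusRd  M[L0]=30
step 22: P0: store L0 := 23  ⟶  MI  (L0)  txn=BusUpgr  M[L0]=30
step 23: P1: store L5 := 56  ⟶  IM  (L5)  txn=BusUpgr+Flush  M[L5]=34
step 24: P1: store L1 := 5  ⟶  IM  (L1)  txn=∅  M[L1]=20
step 25: P0: load  L1  ⟶  SO  (L1)  txn=BusRd  M[L1]=20
step 26: P0: load  L1  ⟶  SO  (L1)  txn=∅  M[L1]=20
step 27: P0: load  L5  ⟶  SO  (L5)  txn=BusRd  M[L5]=34
step 28: P1: store L5 := 44  ⟶  IM  (L5)  txn=BusUpgr  M[L5]=34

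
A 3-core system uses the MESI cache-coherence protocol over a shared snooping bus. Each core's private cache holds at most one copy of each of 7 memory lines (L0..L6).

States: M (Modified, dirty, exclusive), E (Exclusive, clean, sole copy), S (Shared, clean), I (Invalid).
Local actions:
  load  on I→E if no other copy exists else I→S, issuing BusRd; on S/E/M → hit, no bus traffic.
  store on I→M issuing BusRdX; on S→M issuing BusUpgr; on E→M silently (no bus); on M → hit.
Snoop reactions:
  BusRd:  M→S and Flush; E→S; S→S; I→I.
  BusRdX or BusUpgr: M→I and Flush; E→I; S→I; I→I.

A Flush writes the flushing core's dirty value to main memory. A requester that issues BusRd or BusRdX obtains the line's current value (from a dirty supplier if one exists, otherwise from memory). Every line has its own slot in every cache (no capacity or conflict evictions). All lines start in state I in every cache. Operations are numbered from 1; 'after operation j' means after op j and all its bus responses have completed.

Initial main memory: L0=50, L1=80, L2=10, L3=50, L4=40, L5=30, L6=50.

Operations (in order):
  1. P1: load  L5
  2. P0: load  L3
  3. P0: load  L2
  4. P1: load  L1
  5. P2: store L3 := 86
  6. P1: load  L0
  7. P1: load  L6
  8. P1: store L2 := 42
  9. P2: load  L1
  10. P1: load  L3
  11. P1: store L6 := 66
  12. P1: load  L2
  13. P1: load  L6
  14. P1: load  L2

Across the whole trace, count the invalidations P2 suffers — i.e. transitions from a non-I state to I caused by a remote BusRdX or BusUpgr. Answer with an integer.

[1] P1: load  L5 | P0:I, P1:E(30), P2:I | bus: BusRd
[2] P0: load  L3 | P0:E(50), P1:I, P2:I | bus: BusRd
[3] P0: load  L2 | P0:E(10), P1:I, P2:I | bus: BusRd
[4] P1: load  L1 | P0:I, P1:E(80), P2:I | bus: BusRd
[5] P2: store L3 := 86 | P0:I, P1:I, P2:M(86) | bus: BusRdX
[6] P1: load  L0 | P0:I, P1:E(50), P2:I | bus: BusRd
[7] P1: load  L6 | P0:I, P1:E(50), P2:I | bus: BusRd
[8] P1: store L2 := 42 | P0:I, P1:M(42), P2:I | bus: BusRdX
[9] P2: load  L1 | P0:I, P1:S(80), P2:S(80) | bus: BusRd
[10] P1: load  L3 | P0:I, P1:S(86), P2:S(86) | bus: BusRd,Flush
[11] P1: store L6 := 66 | P0:I, P1:M(66), P2:I | bus: none
[12] P1: load  L2 | P0:I, P1:M(42), P2:I | bus: none
[13] P1: load  L6 | P0:I, P1:M(66), P2:I | bus: none
[14] P1: load  L2 | P0:I, P1:M(42), P2:I | bus: none

invalidations = 0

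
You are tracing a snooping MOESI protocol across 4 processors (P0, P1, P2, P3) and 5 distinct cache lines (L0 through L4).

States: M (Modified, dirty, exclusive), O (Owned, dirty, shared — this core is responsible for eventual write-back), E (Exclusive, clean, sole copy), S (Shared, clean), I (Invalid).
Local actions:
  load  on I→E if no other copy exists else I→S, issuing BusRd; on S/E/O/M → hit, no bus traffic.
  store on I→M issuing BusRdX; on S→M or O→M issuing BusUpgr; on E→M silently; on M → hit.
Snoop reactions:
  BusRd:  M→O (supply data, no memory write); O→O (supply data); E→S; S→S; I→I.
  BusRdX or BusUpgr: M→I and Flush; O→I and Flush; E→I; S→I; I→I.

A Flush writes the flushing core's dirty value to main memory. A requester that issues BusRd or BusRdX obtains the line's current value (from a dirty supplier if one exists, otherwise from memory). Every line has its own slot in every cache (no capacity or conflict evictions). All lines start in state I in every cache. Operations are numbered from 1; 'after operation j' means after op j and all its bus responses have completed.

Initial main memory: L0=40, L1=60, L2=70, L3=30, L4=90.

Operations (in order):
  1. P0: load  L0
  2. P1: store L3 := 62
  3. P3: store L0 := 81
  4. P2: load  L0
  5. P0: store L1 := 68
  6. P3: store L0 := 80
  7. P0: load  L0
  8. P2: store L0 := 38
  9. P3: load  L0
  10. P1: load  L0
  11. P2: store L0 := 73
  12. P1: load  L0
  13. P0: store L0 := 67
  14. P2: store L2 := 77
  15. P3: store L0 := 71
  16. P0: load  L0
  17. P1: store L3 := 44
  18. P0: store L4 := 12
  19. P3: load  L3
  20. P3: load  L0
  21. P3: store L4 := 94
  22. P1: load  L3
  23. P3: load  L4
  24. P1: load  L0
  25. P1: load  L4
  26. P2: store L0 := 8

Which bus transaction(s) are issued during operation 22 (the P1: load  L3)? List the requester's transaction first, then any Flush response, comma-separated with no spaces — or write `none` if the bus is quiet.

step 1: P0: load  L0  ⟶  EIII  (L0)  txn=BusRd  M[L0]=40
step 2: P1: store L3 := 62  ⟶  IMII  (L3)  txn=BusRdX  M[L3]=30
step 3: P3: store L0 := 81  ⟶  IIIM  (L0)  txn=BusRdX  M[L0]=40
step 4: P2: load  L0  ⟶  IISO  (L0)  txn=BusRd  M[L0]=40
step 5: P0: store L1 := 68  ⟶  MIII  (L1)  txn=BusRdX  M[L1]=60
step 6: P3: store L0 := 80  ⟶  IIIM  (L0)  txn=BusUpgr  M[L0]=40
step 7: P0: load  L0  ⟶  SIIO  (L0)  txn=BusRd  M[L0]=40
step 8: P2: store L0 := 38  ⟶  IIMI  (L0)  txn=BusRdX+Flush  M[L0]=80
step 9: P3: load  L0  ⟶  IIOS  (L0)  txn=BusRd  M[L0]=80
step 10: P1: load  L0  ⟶  ISOS  (L0)  txn=BusRd  M[L0]=80
step 11: P2: store L0 := 73  ⟶  IIMI  (L0)  txn=BusUpgr  M[L0]=80
step 12: P1: load  L0  ⟶  ISOI  (L0)  txn=BusRd  M[L0]=80
step 13: P0: store L0 := 67  ⟶  MIII  (L0)  txn=BusRdX+Flush  M[L0]=73
step 14: P2: store L2 := 77  ⟶  IIMI  (L2)  txn=BusRdX  M[L2]=70
step 15: P3: store L0 := 71  ⟶  IIIM  (L0)  txn=BusRdX+Flush  M[L0]=67
step 16: P0: load  L0  ⟶  SIIO  (L0)  txn=BusRd  M[L0]=67
step 17: P1: store L3 := 44  ⟶  IMII  (L3)  txn=∅  M[L3]=30
step 18: P0: store L4 := 12  ⟶  MIII  (L4)  txn=BusRdX  M[L4]=90
step 19: P3: load  L3  ⟶  IOIS  (L3)  txn=BusRd  M[L3]=30
step 20: P3: load  L0  ⟶  SIIO  (L0)  txn=∅  M[L0]=67
step 21: P3: store L4 := 94  ⟶  IIIM  (L4)  txn=BusRdX+Flush  M[L4]=12
step 22: P1: load  L3  ⟶  IOIS  (L3)  txn=∅  M[L3]=30
step 23: P3: load  L4  ⟶  IIIM  (L4)  txn=∅  M[L4]=12
step 24: P1: load  L0  ⟶  SSIO  (L0)  txn=BusRd  M[L0]=67
step 25: P1: load  L4  ⟶  ISIO  (L4)  txn=BusRd  M[L4]=12
step 26: P2: store L0 := 8  ⟶  IIMI  (L0)  txn=BusRdX+Flush  M[L0]=71

bus = none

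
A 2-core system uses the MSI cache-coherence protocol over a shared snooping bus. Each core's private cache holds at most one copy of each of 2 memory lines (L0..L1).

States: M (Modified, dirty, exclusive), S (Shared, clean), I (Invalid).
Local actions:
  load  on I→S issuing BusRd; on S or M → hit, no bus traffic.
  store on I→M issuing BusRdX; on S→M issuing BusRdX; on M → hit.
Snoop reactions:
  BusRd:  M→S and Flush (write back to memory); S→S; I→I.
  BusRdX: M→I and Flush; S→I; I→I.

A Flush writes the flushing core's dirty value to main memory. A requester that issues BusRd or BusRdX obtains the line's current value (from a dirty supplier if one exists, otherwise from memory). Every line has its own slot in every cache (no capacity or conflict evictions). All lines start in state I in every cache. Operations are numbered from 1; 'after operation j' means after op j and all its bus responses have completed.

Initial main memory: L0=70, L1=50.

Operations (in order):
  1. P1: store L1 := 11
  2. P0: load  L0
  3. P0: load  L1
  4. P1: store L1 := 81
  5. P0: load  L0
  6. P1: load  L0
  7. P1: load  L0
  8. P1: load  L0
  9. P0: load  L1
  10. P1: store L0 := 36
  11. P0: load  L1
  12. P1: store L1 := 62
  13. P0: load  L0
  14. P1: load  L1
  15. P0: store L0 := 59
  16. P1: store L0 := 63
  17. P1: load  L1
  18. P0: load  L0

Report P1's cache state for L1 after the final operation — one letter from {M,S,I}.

step 1: P1: store L1 := 11  ⟶  IM  (L1)  txn=BusRdX  M[L1]=50
step 2: P0: load  L0  ⟶  SI  (L0)  txn=BusRd  M[L0]=70
step 3: P0: load  L1  ⟶  SS  (L1)  txn=BusRd+Flush  M[L1]=11
step 4: P1: store L1 := 81  ⟶  IM  (L1)  txn=BusRdX  M[L1]=11
step 5: P0: load  L0  ⟶  SI  (L0)  txn=∅  M[L0]=70
step 6: P1: load  L0  ⟶  SS  (L0)  txn=BusRd  M[L0]=70
step 7: P1: load  L0  ⟶  SS  (L0)  txn=∅  M[L0]=70
step 8: P1: load  L0  ⟶  SS  (L0)  txn=∅  M[L0]=70
step 9: P0: load  L1  ⟶  SS  (L1)  txn=BusRd+Flush  M[L1]=81
step 10: P1: store L0 := 36  ⟶  IM  (L0)  txn=BusRdX  M[L0]=70
step 11: P0: load  L1  ⟶  SS  (L1)  txn=∅  M[L1]=81
step 12: P1: store L1 := 62  ⟶  IM  (L1)  txn=BusRdX  M[L1]=81
step 13: P0: load  L0  ⟶  SS  (L0)  txn=BusRd+Flush  M[L0]=36
step 14: P1: load  L1  ⟶  IM  (L1)  txn=∅  M[L1]=81
step 15: P0: store L0 := 59  ⟶  MI  (L0)  txn=BusRdX  M[L0]=36
step 16: P1: store L0 := 63  ⟶  IM  (L0)  txn=BusRdX+Flush  M[L0]=59
step 17: P1: load  L1  ⟶  IM  (L1)  txn=∅  M[L1]=81
step 18: P0: load  L0  ⟶  SS  (L0)  txn=BusRd+Flush  M[L0]=63

state = M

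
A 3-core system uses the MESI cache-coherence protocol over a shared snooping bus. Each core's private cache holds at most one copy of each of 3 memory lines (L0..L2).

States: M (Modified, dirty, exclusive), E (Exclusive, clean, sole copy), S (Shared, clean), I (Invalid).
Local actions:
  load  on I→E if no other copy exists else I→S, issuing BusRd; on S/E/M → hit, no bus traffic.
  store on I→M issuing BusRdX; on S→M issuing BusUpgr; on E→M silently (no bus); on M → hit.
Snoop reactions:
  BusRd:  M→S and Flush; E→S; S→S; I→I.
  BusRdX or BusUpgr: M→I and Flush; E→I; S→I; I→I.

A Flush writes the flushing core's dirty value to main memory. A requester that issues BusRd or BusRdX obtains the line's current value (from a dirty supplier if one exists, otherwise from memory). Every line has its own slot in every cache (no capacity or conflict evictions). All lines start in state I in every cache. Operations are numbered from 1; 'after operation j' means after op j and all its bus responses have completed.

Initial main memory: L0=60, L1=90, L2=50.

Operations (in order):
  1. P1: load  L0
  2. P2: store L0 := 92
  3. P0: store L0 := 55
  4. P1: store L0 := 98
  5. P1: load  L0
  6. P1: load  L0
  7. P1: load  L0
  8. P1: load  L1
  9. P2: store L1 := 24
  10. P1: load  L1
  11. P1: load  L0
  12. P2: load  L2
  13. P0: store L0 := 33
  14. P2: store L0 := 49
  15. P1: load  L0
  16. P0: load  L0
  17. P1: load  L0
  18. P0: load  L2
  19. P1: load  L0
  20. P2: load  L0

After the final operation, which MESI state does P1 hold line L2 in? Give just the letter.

1. P1: load  L0  bus=[BusRd]  L0: P0=I P1=E P2=I  mem[L0]=60
2. P2: store L0 := 92  bus=[BusRdX]  L0: P0=I P1=I P2=M  mem[L0]=60
3. P0: store L0 := 55  bus=[BusRdX,Flush]  L0: P0=M P1=I P2=I  mem[L0]=92
4. P1: store L0 := 98  bus=[BusRdX,Flush]  L0: P0=I P1=M P2=I  mem[L0]=55
5. P1: load  L0  bus=[-]  L0: P0=I P1=M P2=I  mem[L0]=55
6. P1: load  L0  bus=[-]  L0: P0=I P1=M P2=I  mem[L0]=55
7. P1: load  L0  bus=[-]  L0: P0=I P1=M P2=I  mem[L0]=55
8. P1: load  L1  bus=[BusRd]  L1: P0=I P1=E P2=I  mem[L1]=90
9. P2: store L1 := 24  bus=[BusRdX]  L1: P0=I P1=I P2=M  mem[L1]=90
10. P1: load  L1  bus=[BusRd,Flush]  L1: P0=I P1=S P2=S  mem[L1]=24
11. P1: load  L0  bus=[-]  L0: P0=I P1=M P2=I  mem[L0]=55
12. P2: load  L2  bus=[BusRd]  L2: P0=I P1=I P2=E  mem[L2]=50
13. P0: store L0 := 33  bus=[BusRdX,Flush]  L0: P0=M P1=I P2=I  mem[L0]=98
14. P2: store L0 := 49  bus=[BusRdX,Flush]  L0: P0=I P1=I P2=M  mem[L0]=33
15. P1: load  L0  bus=[BusRd,Flush]  L0: P0=I P1=S P2=S  mem[L0]=49
16. P0: load  L0  bus=[BusRd]  L0: P0=S P1=S P2=S  mem[L0]=49
17. P1: load  L0  bus=[-]  L0: P0=S P1=S P2=S  mem[L0]=49
18. P0: load  L2  bus=[BusRd]  L2: P0=S P1=I P2=S  mem[L2]=50
19. P1: load  L0  bus=[-]  L0: P0=S P1=S P2=S  mem[L0]=49
20. P2: load  L0  bus=[-]  L0: P0=S P1=S P2=S  mem[L0]=49

state = I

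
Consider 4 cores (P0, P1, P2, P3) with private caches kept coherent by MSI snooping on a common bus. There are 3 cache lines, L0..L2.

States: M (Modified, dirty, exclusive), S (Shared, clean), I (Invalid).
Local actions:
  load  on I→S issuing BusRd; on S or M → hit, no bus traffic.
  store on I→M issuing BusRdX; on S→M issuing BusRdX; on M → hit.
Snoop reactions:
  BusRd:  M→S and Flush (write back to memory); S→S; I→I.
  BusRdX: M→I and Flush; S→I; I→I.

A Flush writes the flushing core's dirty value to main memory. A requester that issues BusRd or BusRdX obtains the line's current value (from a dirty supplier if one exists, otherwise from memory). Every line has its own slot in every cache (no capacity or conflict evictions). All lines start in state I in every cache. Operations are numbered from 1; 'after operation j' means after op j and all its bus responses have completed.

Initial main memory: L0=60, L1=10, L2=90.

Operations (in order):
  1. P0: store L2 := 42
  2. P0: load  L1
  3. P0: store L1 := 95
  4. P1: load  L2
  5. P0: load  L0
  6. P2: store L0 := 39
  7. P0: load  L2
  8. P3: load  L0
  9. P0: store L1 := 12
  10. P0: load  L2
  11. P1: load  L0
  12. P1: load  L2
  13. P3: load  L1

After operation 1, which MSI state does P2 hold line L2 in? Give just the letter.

1. P0: store L2 := 42  bus=[BusRdX]  L2: P0=M P1=I P2=I P3=I  mem[L2]=90
2. P0: load  L1  bus=[BusRd]  L1: P0=S P1=I P2=I P3=I  mem[L1]=10
3. P0: store L1 := 95  bus=[BusRdX]  L1: P0=M P1=I P2=I P3=I  mem[L1]=10
4. P1: load  L2  bus=[BusRd,Flush]  L2: P0=S P1=S P2=I P3=I  mem[L2]=42
5. P0: load  L0  bus=[BusRd]  L0: P0=S P1=I P2=I P3=I  mem[L0]=60
6. P2: store L0 := 39  bus=[BusRdX]  L0: P0=I P1=I P2=M P3=I  mem[L0]=60
7. P0: load  L2  bus=[-]  L2: P0=S P1=S P2=I P3=I  mem[L2]=42
8. P3: load  L0  bus=[BusRd,Flush]  L0: P0=I P1=I P2=S P3=S  mem[L0]=39
9. P0: store L1 := 12  bus=[-]  L1: P0=M P1=I P2=I P3=I  mem[L1]=10
10. P0: load  L2  bus=[-]  L2: P0=S P1=S P2=I P3=I  mem[L2]=42
11. P1: load  L0  bus=[BusRd]  L0: P0=I P1=S P2=S P3=S  mem[L0]=39
12. P1: load  L2  bus=[-]  L2: P0=S P1=S P2=I P3=I  mem[L2]=42
13. P3: load  L1  bus=[BusRd,Flush]  L1: P0=S P1=I P2=I P3=S  mem[L1]=12

state = I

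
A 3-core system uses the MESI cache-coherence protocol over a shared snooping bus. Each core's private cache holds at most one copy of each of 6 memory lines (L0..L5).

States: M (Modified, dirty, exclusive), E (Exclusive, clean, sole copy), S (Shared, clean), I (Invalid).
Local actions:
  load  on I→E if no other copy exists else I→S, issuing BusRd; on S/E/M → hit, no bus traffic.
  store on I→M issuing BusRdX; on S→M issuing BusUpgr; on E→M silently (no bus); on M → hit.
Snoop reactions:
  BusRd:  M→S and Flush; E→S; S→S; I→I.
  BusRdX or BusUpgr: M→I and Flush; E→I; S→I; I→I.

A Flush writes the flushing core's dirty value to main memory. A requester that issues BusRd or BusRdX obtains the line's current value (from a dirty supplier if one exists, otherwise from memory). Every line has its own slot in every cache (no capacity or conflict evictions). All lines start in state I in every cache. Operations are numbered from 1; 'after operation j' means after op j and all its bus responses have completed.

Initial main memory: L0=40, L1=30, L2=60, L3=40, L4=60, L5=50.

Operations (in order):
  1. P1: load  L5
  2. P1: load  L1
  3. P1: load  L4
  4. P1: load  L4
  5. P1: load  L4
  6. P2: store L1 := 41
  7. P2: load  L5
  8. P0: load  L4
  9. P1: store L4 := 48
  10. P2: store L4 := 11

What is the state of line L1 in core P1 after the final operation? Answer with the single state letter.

state = I

  op1 P1: load  L5 → I/E/I on L5; bus BusRd; mem=50
  op2 P1: load  L1 → I/E/I on L1; bus BusRd; mem=30
  op3 P1: load  L4 → I/E/I on L4; bus BusRd; mem=60
  op4 P1: load  L4 → I/E/I on L4; bus (none); mem=60
  op5 P1: load  L4 → I/E/I on L4; bus (none); mem=60
  op6 P2: store L1 := 41 → I/I/M on L1; bus BusRdX; mem=30
  op7 P2: load  L5 → I/S/S on L5; bus BusRd; mem=50
  op8 P0: load  L4 → S/S/I on L4; bus BusRd; mem=60
  op9 P1: store L4 := 48 → I/M/I on L4; bus BusUpgr; mem=60
  op10 P2: store L4 := 11 → I/I/M on L4; bus BusRdX Flush; mem=48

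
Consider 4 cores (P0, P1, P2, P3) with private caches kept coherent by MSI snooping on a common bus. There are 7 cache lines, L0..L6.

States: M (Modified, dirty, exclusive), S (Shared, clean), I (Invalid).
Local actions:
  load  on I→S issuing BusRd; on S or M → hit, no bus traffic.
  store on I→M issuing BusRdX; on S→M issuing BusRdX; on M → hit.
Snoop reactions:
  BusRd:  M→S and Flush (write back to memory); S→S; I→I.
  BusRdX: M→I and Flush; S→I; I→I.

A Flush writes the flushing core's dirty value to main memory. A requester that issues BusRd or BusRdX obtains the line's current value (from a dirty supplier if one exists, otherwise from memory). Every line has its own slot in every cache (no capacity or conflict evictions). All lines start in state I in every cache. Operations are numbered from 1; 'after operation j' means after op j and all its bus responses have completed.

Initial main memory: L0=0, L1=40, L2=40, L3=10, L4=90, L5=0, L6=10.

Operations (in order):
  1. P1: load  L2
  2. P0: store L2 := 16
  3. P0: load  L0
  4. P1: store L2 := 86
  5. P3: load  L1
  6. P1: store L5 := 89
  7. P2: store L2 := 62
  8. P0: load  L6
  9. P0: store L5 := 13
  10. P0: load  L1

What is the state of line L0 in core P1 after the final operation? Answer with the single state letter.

  op1 P1: load  L2 → I/S/I/I on L2; bus BusRd; mem=40
  op2 P0: store L2 := 16 → M/I/I/I on L2; bus BusRdX; mem=40
  op3 P0: load  L0 → S/I/I/I on L0; bus BusRd; mem=0
  op4 P1: store L2 := 86 → I/M/I/I on L2; bus BusRdX Flush; mem=16
  op5 P3: load  L1 → I/I/I/S on L1; bus BusRd; mem=40
  op6 P1: store L5 := 89 → I/M/I/I on L5; bus BusRdX; mem=0
  op7 P2: store L2 := 62 → I/I/M/I on L2; bus BusRdX Flush; mem=86
  op8 P0: load  L6 → S/I/I/I on L6; bus BusRd; mem=10
  op9 P0: store L5 := 13 → M/I/I/I on L5; bus BusRdX Flush; mem=89
  op10 P0: load  L1 → S/I/I/S on L1; bus BusRd; mem=40

state = I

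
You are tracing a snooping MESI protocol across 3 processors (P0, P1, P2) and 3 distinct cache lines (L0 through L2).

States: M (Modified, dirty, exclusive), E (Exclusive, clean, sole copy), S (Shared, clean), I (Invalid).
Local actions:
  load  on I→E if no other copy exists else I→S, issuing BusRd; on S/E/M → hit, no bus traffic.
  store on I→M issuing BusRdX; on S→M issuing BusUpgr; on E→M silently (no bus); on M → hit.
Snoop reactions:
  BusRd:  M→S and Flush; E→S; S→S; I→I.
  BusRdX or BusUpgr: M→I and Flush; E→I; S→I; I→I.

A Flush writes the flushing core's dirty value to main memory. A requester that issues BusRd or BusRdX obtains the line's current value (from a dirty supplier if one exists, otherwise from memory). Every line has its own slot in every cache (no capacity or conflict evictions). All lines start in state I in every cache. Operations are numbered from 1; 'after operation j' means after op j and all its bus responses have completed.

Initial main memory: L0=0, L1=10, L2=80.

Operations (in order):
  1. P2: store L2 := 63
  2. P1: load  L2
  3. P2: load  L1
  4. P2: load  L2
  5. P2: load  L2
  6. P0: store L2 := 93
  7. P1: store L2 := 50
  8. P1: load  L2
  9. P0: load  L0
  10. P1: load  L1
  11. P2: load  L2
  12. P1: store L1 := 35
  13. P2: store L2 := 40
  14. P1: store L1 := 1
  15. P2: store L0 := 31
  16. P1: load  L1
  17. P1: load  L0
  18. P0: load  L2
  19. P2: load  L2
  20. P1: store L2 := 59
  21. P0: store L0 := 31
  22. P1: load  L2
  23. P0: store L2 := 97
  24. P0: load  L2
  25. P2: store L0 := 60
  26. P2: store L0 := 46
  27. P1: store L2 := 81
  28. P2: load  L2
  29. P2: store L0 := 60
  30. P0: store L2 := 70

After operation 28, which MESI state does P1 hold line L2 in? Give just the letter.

state = S

step 1: P2: store L2 := 63  ⟶  IIM  (L2)  txn=BusRdX  M[L2]=80
step 2: P1: load  L2  ⟶  ISS  (L2)  txn=BusRd+Flush  M[L2]=63
step 3: P2: load  L1  ⟶  IIE  (L1)  txn=BusRd  M[L1]=10
step 4: P2: load  L2  ⟶  ISS  (L2)  txn=∅  M[L2]=63
step 5: P2: load  L2  ⟶  ISS  (L2)  txn=∅  M[L2]=63
step 6: P0: store L2 := 93  ⟶  MII  (L2)  txn=BusRdX  M[L2]=63
step 7: P1: store L2 := 50  ⟶  IMI  (L2)  txn=BusRdX+Flush  M[L2]=93
step 8: P1: load  L2  ⟶  IMI  (L2)  txn=∅  M[L2]=93
step 9: P0: load  L0  ⟶  EII  (L0)  txn=BusRd  M[L0]=0
step 10: P1: load  L1  ⟶  ISS  (L1)  txn=BusRd  M[L1]=10
step 11: P2: load  L2  ⟶  ISS  (L2)  txn=BusRd+Flush  M[L2]=50
step 12: P1: store L1 := 35  ⟶  IMI  (L1)  txn=BusUpgr  M[L1]=10
step 13: P2: store L2 := 40  ⟶  IIM  (L2)  txn=BusUpgr  M[L2]=50
step 14: P1: store L1 := 1  ⟶  IMI  (L1)  txn=∅  M[L1]=10
step 15: P2: store L0 := 31  ⟶  IIM  (L0)  txn=BusRdX  M[L0]=0
step 16: P1: load  L1  ⟶  IMI  (L1)  txn=∅  M[L1]=10
step 17: P1: load  L0  ⟶  ISS  (L0)  txn=BusRd+Flush  M[L0]=31
step 18: P0: load  L2  ⟶  SIS  (L2)  txn=BusRd+Flush  M[L2]=40
step 19: P2: load  L2  ⟶  SIS  (L2)  txn=∅  M[L2]=40
step 20: P1: store L2 := 59  ⟶  IMI  (L2)  txn=BusRdX  M[L2]=40
step 21: P0: store L0 := 31  ⟶  MII  (L0)  txn=BusRdX  M[L0]=31
step 22: P1: load  L2  ⟶  IMI  (L2)  txn=∅  M[L2]=40
step 23: P0: store L2 := 97  ⟶  MII  (L2)  txn=BusRdX+Flush  M[L2]=59
step 24: P0: load  L2  ⟶  MII  (L2)  txn=∅  M[L2]=59
step 25: P2: store L0 := 60  ⟶  IIM  (L0)  txn=BusRdX+Flush  M[L0]=31
step 26: P2: store L0 := 46  ⟶  IIM  (L0)  txn=∅  M[L0]=31
step 27: P1: store L2 := 81  ⟶  IMI  (L2)  txn=BusRdX+Flush  M[L2]=97
step 28: P2: load  L2  ⟶  ISS  (L2)  txn=BusRd+Flush  M[L2]=81
step 29: P2: store L0 := 60  ⟶  IIM  (L0)  txn=∅  M[L0]=31
step 30: P0: store L2 := 70  ⟶  MII  (L2)  txn=BusRdX  M[L2]=81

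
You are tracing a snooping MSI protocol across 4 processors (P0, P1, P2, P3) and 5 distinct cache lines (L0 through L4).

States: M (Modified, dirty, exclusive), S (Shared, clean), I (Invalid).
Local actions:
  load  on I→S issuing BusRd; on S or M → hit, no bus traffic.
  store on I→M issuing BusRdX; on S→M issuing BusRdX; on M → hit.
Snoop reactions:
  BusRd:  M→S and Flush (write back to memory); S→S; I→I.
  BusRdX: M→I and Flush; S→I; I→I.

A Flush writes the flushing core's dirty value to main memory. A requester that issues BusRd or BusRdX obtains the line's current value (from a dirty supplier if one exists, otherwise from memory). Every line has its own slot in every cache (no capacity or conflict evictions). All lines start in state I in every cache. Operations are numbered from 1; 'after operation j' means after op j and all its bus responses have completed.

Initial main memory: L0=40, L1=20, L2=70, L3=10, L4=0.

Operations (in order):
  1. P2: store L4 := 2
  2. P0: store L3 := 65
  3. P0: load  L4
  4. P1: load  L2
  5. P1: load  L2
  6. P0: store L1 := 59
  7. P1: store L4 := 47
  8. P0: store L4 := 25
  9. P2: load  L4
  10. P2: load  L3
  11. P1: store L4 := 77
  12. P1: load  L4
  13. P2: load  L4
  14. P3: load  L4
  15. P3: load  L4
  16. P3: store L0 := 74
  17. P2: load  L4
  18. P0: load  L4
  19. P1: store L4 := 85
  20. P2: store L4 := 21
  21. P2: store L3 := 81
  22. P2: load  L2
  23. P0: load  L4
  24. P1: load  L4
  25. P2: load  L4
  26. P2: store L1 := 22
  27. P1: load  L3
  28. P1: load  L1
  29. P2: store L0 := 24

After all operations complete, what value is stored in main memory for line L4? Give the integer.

1. P2: store L4 := 2  bus=[BusRdX]  L4: P0=I P1=I P2=M P3=I  mem[L4]=0
2. P0: store L3 := 65  bus=[BusRdX]  L3: P0=M P1=I P2=I P3=I  mem[L3]=10
3. P0: load  L4  bus=[BusRd,Flush]  L4: P0=S P1=I P2=S P3=I  mem[L4]=2
4. P1: load  L2  bus=[BusRd]  L2: P0=I P1=S P2=I P3=I  mem[L2]=70
5. P1: load  L2  bus=[-]  L2: P0=I P1=S P2=I P3=I  mem[L2]=70
6. P0: store L1 := 59  bus=[BusRdX]  L1: P0=M P1=I P2=I P3=I  mem[L1]=20
7. P1: store L4 := 47  bus=[BusRdX]  L4: P0=I P1=M P2=I P3=I  mem[L4]=2
8. P0: store L4 := 25  bus=[BusRdX,Flush]  L4: P0=M P1=I P2=I P3=I  mem[L4]=47
9. P2: load  L4  bus=[BusRd,Flush]  L4: P0=S P1=I P2=S P3=I  mem[L4]=25
10. P2: load  L3  bus=[BusRd,Flush]  L3: P0=S P1=I P2=S P3=I  mem[L3]=65
11. P1: store L4 := 77  bus=[BusRdX]  L4: P0=I P1=M P2=I P3=I  mem[L4]=25
12. P1: load  L4  bus=[-]  L4: P0=I P1=M P2=I P3=I  mem[L4]=25
13. P2: load  L4  bus=[BusRd,Flush]  L4: P0=I P1=S P2=S P3=I  mem[L4]=77
14. P3: load  L4  bus=[BusRd]  L4: P0=I P1=S P2=S P3=S  mem[L4]=77
15. P3: load  L4  bus=[-]  L4: P0=I P1=S P2=S P3=S  mem[L4]=77
16. P3: store L0 := 74  bus=[BusRdX]  L0: P0=I P1=I P2=I P3=M  mem[L0]=40
17. P2: load  L4  bus=[-]  L4: P0=I P1=S P2=S P3=S  mem[L4]=77
18. P0: load  L4  bus=[BusRd]  L4: P0=S P1=S P2=S P3=S  mem[L4]=77
19. P1: store L4 := 85  bus=[BusRdX]  L4: P0=I P1=M P2=I P3=I  mem[L4]=77
20. P2: store L4 := 21  bus=[BusRdX,Flush]  L4: P0=I P1=I P2=M P3=I  mem[L4]=85
21. P2: store L3 := 81  bus=[BusRdX]  L3: P0=I P1=I P2=M P3=I  mem[L3]=65
22. P2: load  L2  bus=[BusRd]  L2: P0=I P1=S P2=S P3=I  mem[L2]=70
23. P0: load  L4  bus=[BusRd,Flush]  L4: P0=S P1=I P2=S P3=I  mem[L4]=21
24. P1: load  L4  bus=[BusRd]  L4: P0=S P1=S P2=S P3=I  mem[L4]=21
25. P2: load  L4  bus=[-]  L4: P0=S P1=S P2=S P3=I  mem[L4]=21
26. P2: store L1 := 22  bus=[BusRdX,Flush]  L1: P0=I P1=I P2=M P3=I  mem[L1]=59
27. P1: load  L3  bus=[BusRd,Flush]  L3: P0=I P1=S P2=S P3=I  mem[L3]=81
28. P1: load  L1  bus=[BusRd,Flush]  L1: P0=I P1=S P2=S P3=I  mem[L1]=22
29. P2: store L0 := 24  bus=[BusRdX,Flush]  L0: P0=I P1=I P2=M P3=I  mem[L0]=74

memory[L4] = 21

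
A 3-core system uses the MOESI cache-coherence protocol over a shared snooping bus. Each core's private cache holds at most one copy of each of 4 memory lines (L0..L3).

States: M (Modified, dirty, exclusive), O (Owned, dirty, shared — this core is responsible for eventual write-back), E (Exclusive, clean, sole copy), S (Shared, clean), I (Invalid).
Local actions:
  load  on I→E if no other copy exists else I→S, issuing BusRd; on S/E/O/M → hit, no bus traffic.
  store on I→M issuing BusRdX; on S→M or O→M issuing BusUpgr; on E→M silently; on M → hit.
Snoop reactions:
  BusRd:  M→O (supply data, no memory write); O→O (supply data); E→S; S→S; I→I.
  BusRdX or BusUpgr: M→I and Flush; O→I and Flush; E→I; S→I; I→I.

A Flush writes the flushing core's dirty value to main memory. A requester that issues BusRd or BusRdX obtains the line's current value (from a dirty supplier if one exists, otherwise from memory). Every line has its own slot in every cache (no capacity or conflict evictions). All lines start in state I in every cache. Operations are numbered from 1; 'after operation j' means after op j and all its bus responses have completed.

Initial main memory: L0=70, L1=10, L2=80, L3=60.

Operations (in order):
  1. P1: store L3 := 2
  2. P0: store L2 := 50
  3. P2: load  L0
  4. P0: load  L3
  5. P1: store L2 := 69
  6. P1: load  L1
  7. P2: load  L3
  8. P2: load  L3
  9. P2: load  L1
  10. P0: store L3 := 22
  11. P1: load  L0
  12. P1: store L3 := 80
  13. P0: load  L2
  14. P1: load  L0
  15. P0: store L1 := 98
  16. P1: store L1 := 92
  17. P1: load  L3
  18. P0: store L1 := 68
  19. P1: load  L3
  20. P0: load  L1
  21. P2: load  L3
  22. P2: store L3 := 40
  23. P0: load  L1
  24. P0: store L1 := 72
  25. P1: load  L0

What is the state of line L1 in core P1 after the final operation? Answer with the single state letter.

  op1 P1: store L3 := 2 → I/M/I on L3; bus BusRdX; mem=60
  op2 P0: store L2 := 50 → M/I/I on L2; bus BusRdX; mem=80
  op3 P2: load  L0 → I/I/E on L0; bus BusRd; mem=70
  op4 P0: load  L3 → S/O/I on L3; bus BusRd; mem=60
  op5 P1: store L2 := 69 → I/M/I on L2; bus BusRdX Flush; mem=50
  op6 P1: load  L1 → I/E/I on L1; bus BusRd; mem=10
  op7 P2: load  L3 → S/O/S on L3; bus BusRd; mem=60
  op8 P2: load  L3 → S/O/S on L3; bus (none); mem=60
  op9 P2: load  L1 → I/S/S on L1; bus BusRd; mem=10
  op10 P0: store L3 := 22 → M/I/I on L3; bus BusUpgr Flush; mem=2
  op11 P1: load  L0 → I/S/S on L0; bus BusRd; mem=70
  op12 P1: store L3 := 80 → I/M/I on L3; bus BusRdX Flush; mem=22
  op13 P0: load  L2 → S/O/I on L2; bus BusRd; mem=50
  op14 P1: load  L0 → I/S/S on L0; bus (none); mem=70
  op15 P0: store L1 := 98 → M/I/I on L1; bus BusRdX; mem=10
  op16 P1: store L1 := 92 → I/M/I on L1; bus BusRdX Flush; mem=98
  op17 P1: load  L3 → I/M/I on L3; bus (none); mem=22
  op18 P0: store L1 := 68 → M/I/I on L1; bus BusRdX Flush; mem=92
  op19 P1: load  L3 → I/M/I on L3; bus (none); mem=22
  op20 P0: load  L1 → M/I/I on L1; bus (none); mem=92
  op21 P2: load  L3 → I/O/S on L3; bus BusRd; mem=22
  op22 P2: store L3 := 40 → I/I/M on L3; bus BusUpgr Flush; mem=80
  op23 P0: load  L1 → M/I/I on L1; bus (none); mem=92
  op24 P0: store L1 := 72 → M/I/I on L1; bus (none); mem=92
  op25 P1: load  L0 → I/S/S on L0; bus (none); mem=70

state = I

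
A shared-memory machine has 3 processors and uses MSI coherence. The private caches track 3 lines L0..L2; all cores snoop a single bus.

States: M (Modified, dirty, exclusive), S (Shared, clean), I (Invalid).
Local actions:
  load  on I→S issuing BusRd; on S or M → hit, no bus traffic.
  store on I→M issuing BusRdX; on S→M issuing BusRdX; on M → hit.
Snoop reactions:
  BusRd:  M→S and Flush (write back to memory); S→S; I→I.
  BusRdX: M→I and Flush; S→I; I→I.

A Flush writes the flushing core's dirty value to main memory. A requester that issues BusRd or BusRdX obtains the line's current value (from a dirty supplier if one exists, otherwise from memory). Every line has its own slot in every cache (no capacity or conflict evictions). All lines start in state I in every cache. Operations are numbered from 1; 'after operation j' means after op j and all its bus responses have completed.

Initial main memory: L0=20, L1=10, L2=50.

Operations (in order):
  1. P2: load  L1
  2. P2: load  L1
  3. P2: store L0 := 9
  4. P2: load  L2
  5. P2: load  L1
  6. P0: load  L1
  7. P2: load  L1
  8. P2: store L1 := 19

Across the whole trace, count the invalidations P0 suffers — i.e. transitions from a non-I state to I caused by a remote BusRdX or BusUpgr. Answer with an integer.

invalidations = 1

step 1: P2: load  L1  ⟶  IIS  (L1)  txn=BusRd  M[L1]=10
step 2: P2: load  L1  ⟶  IIS  (L1)  txn=∅  M[L1]=10
step 3: P2: store L0 := 9  ⟶  IIM  (L0)  txn=BusRdX  M[L0]=20
step 4: P2: load  L2  ⟶  IIS  (L2)  txn=BusRd  M[L2]=50
step 5: P2: load  L1  ⟶  IIS  (L1)  txn=∅  M[L1]=10
step 6: P0: load  L1  ⟶  SIS  (L1)  txn=BusRd  M[L1]=10
step 7: P2: load  L1  ⟶  SIS  (L1)  txn=∅  M[L1]=10
step 8: P2: store L1 := 19  ⟶  IIM  (L1)  txn=BusRdX  M[L1]=10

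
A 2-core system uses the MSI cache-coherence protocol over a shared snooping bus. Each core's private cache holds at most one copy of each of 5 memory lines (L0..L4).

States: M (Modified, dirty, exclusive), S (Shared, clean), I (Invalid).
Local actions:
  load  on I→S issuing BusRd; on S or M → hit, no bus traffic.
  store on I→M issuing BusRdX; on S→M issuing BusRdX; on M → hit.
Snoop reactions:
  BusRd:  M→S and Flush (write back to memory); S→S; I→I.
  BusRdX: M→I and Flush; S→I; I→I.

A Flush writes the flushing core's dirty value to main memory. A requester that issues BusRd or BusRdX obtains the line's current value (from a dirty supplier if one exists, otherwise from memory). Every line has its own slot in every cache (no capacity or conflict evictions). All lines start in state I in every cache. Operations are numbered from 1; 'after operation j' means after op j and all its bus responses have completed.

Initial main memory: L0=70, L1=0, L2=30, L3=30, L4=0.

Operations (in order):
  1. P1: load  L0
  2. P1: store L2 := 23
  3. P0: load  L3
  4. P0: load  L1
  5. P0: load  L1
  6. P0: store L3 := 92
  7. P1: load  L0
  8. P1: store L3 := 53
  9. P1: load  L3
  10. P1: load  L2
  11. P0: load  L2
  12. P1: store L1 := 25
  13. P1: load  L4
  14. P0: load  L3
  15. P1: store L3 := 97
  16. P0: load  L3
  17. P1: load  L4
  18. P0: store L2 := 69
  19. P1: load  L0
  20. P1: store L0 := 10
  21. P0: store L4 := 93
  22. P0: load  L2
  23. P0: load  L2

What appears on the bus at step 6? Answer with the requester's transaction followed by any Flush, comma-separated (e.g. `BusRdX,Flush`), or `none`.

  op1 P1: load  L0 → I/S on L0; bus BusRd; mem=70
  op2 P1: store L2 := 23 → I/M on L2; bus BusRdX; mem=30
  op3 P0: load  L3 → S/I on L3; bus BusRd; mem=30
  op4 P0: load  L1 → S/I on L1; bus BusRd; mem=0
  op5 P0: load  L1 → S/I on L1; bus (none); mem=0
  op6 P0: store L3 := 92 → M/I on L3; bus BusRdX; mem=30
  op7 P1: load  L0 → I/S on L0; bus (none); mem=70
  op8 P1: store L3 := 53 → I/M on L3; bus BusRdX Flush; mem=92
  op9 P1: load  L3 → I/M on L3; bus (none); mem=92
  op10 P1: load  L2 → I/M on L2; bus (none); mem=30
  op11 P0: load  L2 → S/S on L2; bus BusRd Flush; mem=23
  op12 P1: store L1 := 25 → I/M on L1; bus BusRdX; mem=0
  op13 P1: load  L4 → I/S on L4; bus BusRd; mem=0
  op14 P0: load  L3 → S/S on L3; bus BusRd Flush; mem=53
  op15 P1: store L3 := 97 → I/M on L3; bus BusRdX; mem=53
  op16 P0: load  L3 → S/S on L3; bus BusRd Flush; mem=97
  op17 P1: load  L4 → I/S on L4; bus (none); mem=0
  op18 P0: store L2 := 69 → M/I on L2; bus BusRdX; mem=23
  op19 P1: load  L0 → I/S on L0; bus (none); mem=70
  op20 P1: store L0 := 10 → I/M on L0; bus BusRdX; mem=70
  op21 P0: store L4 := 93 → M/I on L4; bus BusRdX; mem=0
  op22 P0: load  L2 → M/I on L2; bus (none); mem=23
  op23 P0: load  L2 → M/I on L2; bus (none); mem=23

bus = BusRdX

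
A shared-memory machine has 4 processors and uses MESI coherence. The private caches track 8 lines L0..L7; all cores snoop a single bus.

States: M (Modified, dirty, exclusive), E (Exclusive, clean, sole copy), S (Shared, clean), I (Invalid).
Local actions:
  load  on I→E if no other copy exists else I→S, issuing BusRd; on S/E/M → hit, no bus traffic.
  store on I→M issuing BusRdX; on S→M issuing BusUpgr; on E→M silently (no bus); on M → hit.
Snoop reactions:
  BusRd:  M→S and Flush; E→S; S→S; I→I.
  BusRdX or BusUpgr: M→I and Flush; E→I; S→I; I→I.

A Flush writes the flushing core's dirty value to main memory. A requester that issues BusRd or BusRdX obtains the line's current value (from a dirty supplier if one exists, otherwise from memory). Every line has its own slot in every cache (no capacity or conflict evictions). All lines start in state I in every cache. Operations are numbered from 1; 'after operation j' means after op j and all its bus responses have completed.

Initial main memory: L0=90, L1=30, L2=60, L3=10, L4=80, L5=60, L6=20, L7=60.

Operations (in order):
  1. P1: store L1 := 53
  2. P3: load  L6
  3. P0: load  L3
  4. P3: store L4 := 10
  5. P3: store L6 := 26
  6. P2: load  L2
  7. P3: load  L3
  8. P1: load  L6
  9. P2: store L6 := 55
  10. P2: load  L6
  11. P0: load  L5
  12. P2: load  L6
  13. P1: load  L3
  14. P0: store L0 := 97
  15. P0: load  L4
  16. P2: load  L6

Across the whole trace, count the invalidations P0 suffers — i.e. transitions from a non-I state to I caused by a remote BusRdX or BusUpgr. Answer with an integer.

  op1 P1: store L1 := 53 → I/M/I/I on L1; bus BusRdX; mem=30
  op2 P3: load  L6 → I/I/I/E on L6; bus BusRd; mem=20
  op3 P0: load  L3 → E/I/I/I on L3; bus BusRd; mem=10
  op4 P3: store L4 := 10 → I/I/I/M on L4; bus BusRdX; mem=80
  op5 P3: store L6 := 26 → I/I/I/M on L6; bus (none); mem=20
  op6 P2: load  L2 → I/I/E/I on L2; bus BusRd; mem=60
  op7 P3: load  L3 → S/I/I/S on L3; bus BusRd; mem=10
  op8 P1: load  L6 → I/S/I/S on L6; bus BusRd Flush; mem=26
  op9 P2: store L6 := 55 → I/I/M/I on L6; bus BusRdX; mem=26
  op10 P2: load  L6 → I/I/M/I on L6; bus (none); mem=26
  op11 P0: load  L5 → E/I/I/I on L5; bus BusRd; mem=60
  op12 P2: load  L6 → I/I/M/I on L6; bus (none); mem=26
  op13 P1: load  L3 → S/S/I/S on L3; bus BusRd; mem=10
  op14 P0: store L0 := 97 → M/I/I/I on L0; bus BusRdX; mem=90
  op15 P0: load  L4 → S/I/I/S on L4; bus BusRd Flush; mem=10
  op16 P2: load  L6 → I/I/M/I on L6; bus (none); mem=26

invalidations = 0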